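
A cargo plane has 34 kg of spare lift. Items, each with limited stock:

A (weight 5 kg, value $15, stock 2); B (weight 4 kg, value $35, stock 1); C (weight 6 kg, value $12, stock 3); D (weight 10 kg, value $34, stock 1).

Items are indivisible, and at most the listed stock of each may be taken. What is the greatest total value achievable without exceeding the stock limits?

Top feasible selections:
- 2×A + 1×B + 1×C + 1×D: weight 30, value 111
- 1×A + 1×B + 2×C + 1×D: weight 31, value 108
- 1×B + 3×C + 1×D: weight 32, value 105
- 2×A + 1×B + 3×C: weight 32, value 101
Best: $111.

$111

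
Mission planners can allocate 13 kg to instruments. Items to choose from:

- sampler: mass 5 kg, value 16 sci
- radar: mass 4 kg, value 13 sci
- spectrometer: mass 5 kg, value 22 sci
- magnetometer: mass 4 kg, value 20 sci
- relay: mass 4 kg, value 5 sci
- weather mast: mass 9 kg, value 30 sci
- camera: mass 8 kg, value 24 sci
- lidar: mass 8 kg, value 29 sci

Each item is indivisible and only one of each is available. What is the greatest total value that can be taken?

This is a 0/1 knapsack; check combinations near the capacity.
- radar+spectrometer+magnetometer: mass 4+5+4=13, value 13+22+20=55
- spectrometer+lidar: mass 5+8=13, value 22+29=51
- magnetometer+weather mast: mass 4+9=13, value 20+30=50
- magnetometer+lidar: mass 4+8=12, value 20+29=49
- sampler+radar+magnetometer: mass 5+4+4=13, value 16+13+20=49
Best: 55 sci.

55 sci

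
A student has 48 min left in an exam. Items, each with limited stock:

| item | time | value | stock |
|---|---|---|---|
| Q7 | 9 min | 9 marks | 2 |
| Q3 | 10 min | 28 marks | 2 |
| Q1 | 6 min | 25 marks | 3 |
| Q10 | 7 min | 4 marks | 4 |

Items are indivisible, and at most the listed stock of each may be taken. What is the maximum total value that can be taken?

Best selections within time 48 and stock limits:
- 1×Q7 + 2×Q3 + 3×Q1: time 47, value 140
- 2×Q3 + 3×Q1 + 1×Q10: time 45, value 135
Best: 140 marks.

140 marks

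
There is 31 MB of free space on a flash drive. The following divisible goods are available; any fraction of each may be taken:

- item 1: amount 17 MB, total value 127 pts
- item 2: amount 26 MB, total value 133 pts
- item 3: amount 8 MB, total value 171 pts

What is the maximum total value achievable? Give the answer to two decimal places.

328.69

Take in order of value per unit:
- item 3 (171/8 per unit): all 8 → value 171, running total 171.00
- item 1 (127/17 per unit): all 17 → value 127, running total 298.00
- item 2 (133/26 per unit): 6 of 26 → value 6×133/26 = 30.6923, running total 328.69
Total 328.69.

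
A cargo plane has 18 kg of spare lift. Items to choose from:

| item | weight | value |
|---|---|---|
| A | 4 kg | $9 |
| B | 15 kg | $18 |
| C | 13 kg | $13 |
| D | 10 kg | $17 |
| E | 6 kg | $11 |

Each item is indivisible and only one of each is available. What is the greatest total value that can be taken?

Check high-value combinations within 18 kg:
- D+E: weight 10+6=16, value 17+11=28
- A+D: weight 4+10=14, value 9+17=26
- A+C: weight 4+13=17, value 9+13=22
- A+E: weight 4+6=10, value 9+11=20
- B: weight 15, value 18
Best: $28.

$28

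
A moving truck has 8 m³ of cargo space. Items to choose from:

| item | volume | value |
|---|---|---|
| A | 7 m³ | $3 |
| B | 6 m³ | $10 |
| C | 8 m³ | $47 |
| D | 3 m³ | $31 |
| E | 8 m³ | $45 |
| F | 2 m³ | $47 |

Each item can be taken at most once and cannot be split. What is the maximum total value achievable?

$78

Check high-value combinations within 8 m³:
- D+F: volume 3+2=5, value 31+47=78
- B+F: volume 6+2=8, value 10+47=57
- F: volume 2, value 47
- C: volume 8, value 47
- E: volume 8, value 45
Best: $78.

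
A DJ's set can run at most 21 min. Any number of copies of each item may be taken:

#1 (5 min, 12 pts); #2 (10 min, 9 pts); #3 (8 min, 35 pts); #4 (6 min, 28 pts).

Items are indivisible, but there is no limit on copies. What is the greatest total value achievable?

91 pts

Best value-per-unit is #4 at 28/6; filling with it alone gives 3×28 = 84.
Optimal mix: 1×#3 + 2×#4 → duration 20, value 91.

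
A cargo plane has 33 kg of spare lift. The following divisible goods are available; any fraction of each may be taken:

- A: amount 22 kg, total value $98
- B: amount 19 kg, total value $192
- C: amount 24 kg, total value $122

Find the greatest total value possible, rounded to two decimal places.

263.17

Take in order of value per unit:
- B (192/19 per unit): all 19 → value 192, running total 192.00
- C (122/24 per unit): 14 of 24 → value 14×122/24 = 71.1667, running total 263.17
Total 263.17.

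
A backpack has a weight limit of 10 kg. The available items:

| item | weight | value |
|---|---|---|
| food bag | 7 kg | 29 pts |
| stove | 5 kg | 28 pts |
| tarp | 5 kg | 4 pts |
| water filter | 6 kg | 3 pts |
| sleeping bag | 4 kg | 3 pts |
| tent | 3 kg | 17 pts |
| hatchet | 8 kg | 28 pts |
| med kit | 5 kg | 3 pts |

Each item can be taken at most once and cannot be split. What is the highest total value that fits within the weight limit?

46 pts

Check high-value combinations within 10 kg:
- food bag+tent: weight 7+3=10, value 29+17=46
- stove+tent: weight 5+3=8, value 28+17=45
- stove+tarp: weight 5+5=10, value 28+4=32
- stove+sleeping bag: weight 5+4=9, value 28+3=31
- stove+med kit: weight 5+5=10, value 28+3=31
Best: 46 pts.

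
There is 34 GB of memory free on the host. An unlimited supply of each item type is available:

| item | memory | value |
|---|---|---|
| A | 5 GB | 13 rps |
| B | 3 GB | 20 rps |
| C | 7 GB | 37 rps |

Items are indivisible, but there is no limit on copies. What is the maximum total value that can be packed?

Best value-per-unit is B at 20/3, and filling with it alone uses memory 11×3=33. No mix of the others beats 11×20 = 220.

220 rps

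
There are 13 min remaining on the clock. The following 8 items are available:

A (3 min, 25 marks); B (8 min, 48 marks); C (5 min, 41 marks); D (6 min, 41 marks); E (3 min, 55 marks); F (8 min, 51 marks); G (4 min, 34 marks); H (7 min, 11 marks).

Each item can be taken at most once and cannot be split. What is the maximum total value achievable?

130 marks

Check high-value combinations within 13 min:
- C+E+G: time 5+3+4=12, value 41+55+34=130
- D+E+G: time 6+3+4=13, value 41+55+34=130
- A+C+E: time 3+5+3=11, value 25+41+55=121
Best: 130 marks.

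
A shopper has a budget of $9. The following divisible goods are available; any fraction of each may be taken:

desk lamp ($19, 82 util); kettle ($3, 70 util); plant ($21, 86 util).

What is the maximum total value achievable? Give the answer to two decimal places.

Take in order of value per unit:
- kettle (70/3 per unit): all 3 → value 70, running total 70.00
- desk lamp (82/19 per unit): 6 of 19 → value 6×82/19 = 25.8947, running total 95.89
Total 95.89.

95.89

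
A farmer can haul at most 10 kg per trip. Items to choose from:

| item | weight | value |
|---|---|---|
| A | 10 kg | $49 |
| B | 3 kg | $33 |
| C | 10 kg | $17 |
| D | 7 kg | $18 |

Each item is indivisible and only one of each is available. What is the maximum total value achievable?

This is a 0/1 knapsack; check combinations near the capacity.
- B+D: weight 3+7=10, value 33+18=51
- A: weight 10, value 49
- B: weight 3, value 33
Best: $51.

$51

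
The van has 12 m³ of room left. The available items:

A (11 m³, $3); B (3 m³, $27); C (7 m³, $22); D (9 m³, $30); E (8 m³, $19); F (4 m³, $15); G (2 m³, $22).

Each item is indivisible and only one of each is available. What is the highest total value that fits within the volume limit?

Check high-value combinations within 12 m³:
- B+C+G: volume 3+7+2=12, value 27+22+22=71
- B+F+G: volume 3+4+2=9, value 27+15+22=64
- B+D: volume 3+9=12, value 27+30=57
- D+G: volume 9+2=11, value 30+22=52
- B+G: volume 3+2=5, value 27+22=49
Best: $71.

$71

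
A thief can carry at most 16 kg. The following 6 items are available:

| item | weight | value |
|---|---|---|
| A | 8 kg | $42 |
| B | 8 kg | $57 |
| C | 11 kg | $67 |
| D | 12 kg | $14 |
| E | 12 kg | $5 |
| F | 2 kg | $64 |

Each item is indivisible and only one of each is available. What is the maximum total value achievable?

Check high-value combinations within 16 kg:
- C+F: weight 11+2=13, value 67+64=131
- B+F: weight 8+2=10, value 57+64=121
- A+F: weight 8+2=10, value 42+64=106
- A+B: weight 8+8=16, value 42+57=99
- D+F: weight 12+2=14, value 14+64=78
Best: $131.

$131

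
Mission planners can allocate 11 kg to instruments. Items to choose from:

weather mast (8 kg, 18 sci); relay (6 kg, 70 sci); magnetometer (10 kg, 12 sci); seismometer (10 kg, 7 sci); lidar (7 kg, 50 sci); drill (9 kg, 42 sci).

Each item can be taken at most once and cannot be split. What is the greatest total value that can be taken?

Check high-value combinations within 11 kg:
- relay: mass 6, value 70
- lidar: mass 7, value 50
- drill: mass 9, value 42
- weather mast: mass 8, value 18
Best: 70 sci.

70 sci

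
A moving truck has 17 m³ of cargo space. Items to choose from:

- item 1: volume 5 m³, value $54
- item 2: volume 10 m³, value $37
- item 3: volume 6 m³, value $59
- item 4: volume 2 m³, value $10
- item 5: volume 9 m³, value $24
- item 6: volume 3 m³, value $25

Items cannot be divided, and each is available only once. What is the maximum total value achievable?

Check high-value combinations within 17 m³:
- item 1+item 3+item 4+item 6: volume 5+6+2+3=16, value 54+59+10+25=148
- item 1+item 3+item 6: volume 5+6+3=14, value 54+59+25=138
- item 1+item 3+item 4: volume 5+6+2=13, value 54+59+10=123
Best: $148.

$148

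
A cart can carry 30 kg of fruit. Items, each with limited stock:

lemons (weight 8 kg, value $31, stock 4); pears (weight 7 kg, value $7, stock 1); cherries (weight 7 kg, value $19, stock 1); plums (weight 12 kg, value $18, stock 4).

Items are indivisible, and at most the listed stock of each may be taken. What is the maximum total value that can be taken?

Best selections within weight 30 and stock limits:
- 3×lemons: weight 24, value 93
- 2×lemons + 1×pears + 1×cherries: weight 30, value 88
- 2×lemons + 1×cherries: weight 23, value 81
- 2×lemons + 1×plums: weight 28, value 80
Best: $93.

$93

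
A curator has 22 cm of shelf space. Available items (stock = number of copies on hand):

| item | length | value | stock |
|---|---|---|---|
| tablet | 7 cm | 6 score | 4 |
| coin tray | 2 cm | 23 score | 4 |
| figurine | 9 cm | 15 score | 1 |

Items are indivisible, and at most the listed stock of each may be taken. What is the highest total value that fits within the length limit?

Top feasible selections:
- 4×coin tray + 1×figurine: length 17, value 107
- 2×tablet + 4×coin tray: length 22, value 104
- 1×tablet + 4×coin tray: length 15, value 98
- 4×coin tray: length 8, value 92
Best: 107 score.

107 score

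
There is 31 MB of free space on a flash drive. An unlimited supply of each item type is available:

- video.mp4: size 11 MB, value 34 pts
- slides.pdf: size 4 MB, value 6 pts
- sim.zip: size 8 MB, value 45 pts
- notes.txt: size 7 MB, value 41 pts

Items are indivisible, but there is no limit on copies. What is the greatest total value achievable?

Best value-per-unit is notes.txt at 41/7; filling with it alone gives 4×41 = 164.
Optimal mix: 3×sim.zip + 1×notes.txt → size 31, value 176.

176 pts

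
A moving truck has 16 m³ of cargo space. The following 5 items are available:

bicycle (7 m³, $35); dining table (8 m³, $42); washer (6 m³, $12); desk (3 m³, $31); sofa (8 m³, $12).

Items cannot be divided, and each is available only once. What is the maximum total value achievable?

This is a 0/1 knapsack; check combinations near the capacity.
- bicycle+washer+desk: volume 7+6+3=16, value 35+12+31=78
- bicycle+dining table: volume 7+8=15, value 35+42=77
- dining table+desk: volume 8+3=11, value 42+31=73
Best: $78.

$78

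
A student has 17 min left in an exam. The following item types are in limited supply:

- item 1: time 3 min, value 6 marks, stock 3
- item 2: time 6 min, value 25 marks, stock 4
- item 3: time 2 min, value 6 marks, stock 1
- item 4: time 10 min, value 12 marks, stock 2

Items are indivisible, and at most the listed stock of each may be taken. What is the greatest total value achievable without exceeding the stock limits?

62 marks

Best selections within time 17 and stock limits:
- 1×item 1 + 2×item 2 + 1×item 3: time 17, value 62
- 2×item 2 + 1×item 3: time 14, value 56
- 1×item 1 + 2×item 2: time 15, value 56
Best: 62 marks.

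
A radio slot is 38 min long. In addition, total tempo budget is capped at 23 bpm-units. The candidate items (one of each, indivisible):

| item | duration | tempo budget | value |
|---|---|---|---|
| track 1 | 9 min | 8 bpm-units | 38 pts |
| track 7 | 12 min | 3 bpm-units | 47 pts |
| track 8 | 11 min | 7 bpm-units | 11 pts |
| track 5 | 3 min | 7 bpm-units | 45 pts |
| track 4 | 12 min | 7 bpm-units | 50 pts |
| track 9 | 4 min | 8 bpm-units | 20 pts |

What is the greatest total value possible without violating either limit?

Feasible sets respecting both limits:
- track 7+track 5+track 4: duration 27, tempo budget 17, value 142
- track 1+track 7+track 4: duration 33, tempo budget 18, value 135
- track 1+track 5+track 4: duration 24, tempo budget 22, value 133
- track 1+track 7+track 5: duration 24, tempo budget 18, value 130
Best: 142 pts.

142 pts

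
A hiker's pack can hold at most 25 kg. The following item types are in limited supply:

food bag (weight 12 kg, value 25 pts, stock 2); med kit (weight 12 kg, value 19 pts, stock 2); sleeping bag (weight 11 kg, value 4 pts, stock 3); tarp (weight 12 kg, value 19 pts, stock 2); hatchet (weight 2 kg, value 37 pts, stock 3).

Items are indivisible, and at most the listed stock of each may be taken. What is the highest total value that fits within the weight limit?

Top feasible selections:
- 1×food bag + 3×hatchet: weight 18, value 136
- 1×tarp + 3×hatchet: weight 18, value 130
Best: 136 pts.

136 pts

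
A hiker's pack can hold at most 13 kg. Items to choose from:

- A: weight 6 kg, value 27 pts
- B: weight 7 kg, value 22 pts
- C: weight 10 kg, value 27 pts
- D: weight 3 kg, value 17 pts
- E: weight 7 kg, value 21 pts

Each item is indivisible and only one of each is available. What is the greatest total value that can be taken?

49 pts

Check high-value combinations within 13 kg:
- A+B: weight 6+7=13, value 27+22=49
- A+E: weight 6+7=13, value 27+21=48
- A+D: weight 6+3=9, value 27+17=44
Best: 49 pts.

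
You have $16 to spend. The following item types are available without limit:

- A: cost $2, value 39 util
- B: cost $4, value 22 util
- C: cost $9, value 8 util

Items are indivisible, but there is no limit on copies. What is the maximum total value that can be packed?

312 util

Best value-per-unit is A at 39/2, and filling with it alone uses cost 8×2=16. No mix of the others beats 8×39 = 312.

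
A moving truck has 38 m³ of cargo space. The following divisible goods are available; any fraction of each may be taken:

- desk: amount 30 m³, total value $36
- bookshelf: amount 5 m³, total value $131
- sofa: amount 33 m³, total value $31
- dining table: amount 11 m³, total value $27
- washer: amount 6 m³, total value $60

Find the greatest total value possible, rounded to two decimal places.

237.20

Take in order of value per unit:
- bookshelf (131/5 per unit): all 5 → value 131, running total 131.00
- washer (60/6 per unit): all 6 → value 60, running total 191.00
- dining table (27/11 per unit): all 11 → value 27, running total 218.00
- desk (36/30 per unit): 16 of 30 → value 16×36/30 = 19.2000, running total 237.20
Total 237.20.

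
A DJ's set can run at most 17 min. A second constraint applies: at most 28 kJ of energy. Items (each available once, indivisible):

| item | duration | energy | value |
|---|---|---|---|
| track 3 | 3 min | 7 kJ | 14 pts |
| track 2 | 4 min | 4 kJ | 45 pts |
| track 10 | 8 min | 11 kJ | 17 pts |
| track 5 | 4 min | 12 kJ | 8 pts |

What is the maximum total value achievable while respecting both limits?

Feasible sets respecting both limits:
- track 3+track 2+track 10: duration 15, energy 22, value 76
- track 2+track 10+track 5: duration 16, energy 27, value 70
- track 3+track 2+track 5: duration 11, energy 23, value 67
Best: 76 pts.

76 pts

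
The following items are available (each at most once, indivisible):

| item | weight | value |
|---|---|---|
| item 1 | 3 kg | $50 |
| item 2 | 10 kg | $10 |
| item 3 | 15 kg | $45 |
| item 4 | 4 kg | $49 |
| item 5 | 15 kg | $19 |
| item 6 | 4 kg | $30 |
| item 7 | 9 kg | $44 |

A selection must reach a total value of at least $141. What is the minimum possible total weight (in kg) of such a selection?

Subsets with value ≥ 141, sorted by total weight:
- item 1+item 4+item 7: weight 16, value 143
- item 1+item 4+item 6+item 7: weight 20, value 173
- item 1+item 3+item 4: weight 22, value 144
- item 1+item 3+item 4+item 6: weight 26, value 174
Minimum weight: 16 kg.

16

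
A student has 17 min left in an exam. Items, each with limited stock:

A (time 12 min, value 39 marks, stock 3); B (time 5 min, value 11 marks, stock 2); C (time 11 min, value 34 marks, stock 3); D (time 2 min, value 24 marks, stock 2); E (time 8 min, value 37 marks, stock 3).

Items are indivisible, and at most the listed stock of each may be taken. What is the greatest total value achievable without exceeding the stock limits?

96 marks

Top feasible selections:
- 1×B + 2×D + 1×E: time 17, value 96
- 1×A + 2×D: time 16, value 87
Best: 96 marks.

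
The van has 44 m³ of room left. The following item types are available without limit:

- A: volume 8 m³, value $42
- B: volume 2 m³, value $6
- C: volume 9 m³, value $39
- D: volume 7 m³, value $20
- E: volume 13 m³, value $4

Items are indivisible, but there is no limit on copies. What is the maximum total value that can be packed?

$222

Best value-per-unit is A at 42/8; filling with it alone gives 5×42 = 210.
Optimal mix: 5×A + 2×B → volume 44, value 222.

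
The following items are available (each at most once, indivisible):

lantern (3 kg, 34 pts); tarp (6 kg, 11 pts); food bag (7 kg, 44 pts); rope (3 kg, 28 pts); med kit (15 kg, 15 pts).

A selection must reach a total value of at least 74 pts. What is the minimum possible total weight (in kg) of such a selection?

Subsets with value ≥ 74, sorted by total weight:
- lantern+food bag: weight 10, value 78
- lantern+food bag+rope: weight 13, value 106
Minimum weight: 10 kg.

10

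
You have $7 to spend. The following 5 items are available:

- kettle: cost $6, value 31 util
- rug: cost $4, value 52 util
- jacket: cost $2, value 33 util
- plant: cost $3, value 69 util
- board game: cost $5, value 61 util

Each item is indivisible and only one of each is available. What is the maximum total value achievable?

121 util

This is a 0/1 knapsack; check combinations near the capacity.
- rug+plant: cost 4+3=7, value 52+69=121
- jacket+plant: cost 2+3=5, value 33+69=102
- jacket+board game: cost 2+5=7, value 33+61=94
- rug+jacket: cost 4+2=6, value 52+33=85
Best: 121 util.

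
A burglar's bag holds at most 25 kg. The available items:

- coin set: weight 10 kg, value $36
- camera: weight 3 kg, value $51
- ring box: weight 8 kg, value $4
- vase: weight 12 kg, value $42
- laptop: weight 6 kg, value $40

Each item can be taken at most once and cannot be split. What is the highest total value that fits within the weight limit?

Check high-value combinations within 25 kg:
- camera+vase+laptop: weight 3+12+6=21, value 51+42+40=133
- coin set+camera+vase: weight 10+3+12=25, value 36+51+42=129
- coin set+camera+laptop: weight 10+3+6=19, value 36+51+40=127
Best: $133.

$133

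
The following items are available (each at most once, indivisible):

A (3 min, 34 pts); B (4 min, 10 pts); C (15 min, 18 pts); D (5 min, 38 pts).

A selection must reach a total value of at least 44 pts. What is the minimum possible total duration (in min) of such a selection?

Subsets with value ≥ 44, sorted by total duration:
- A+B: duration 7, value 44
- A+D: duration 8, value 72
- B+D: duration 9, value 48
- A+B+D: duration 12, value 82
Minimum duration: 7 min.

7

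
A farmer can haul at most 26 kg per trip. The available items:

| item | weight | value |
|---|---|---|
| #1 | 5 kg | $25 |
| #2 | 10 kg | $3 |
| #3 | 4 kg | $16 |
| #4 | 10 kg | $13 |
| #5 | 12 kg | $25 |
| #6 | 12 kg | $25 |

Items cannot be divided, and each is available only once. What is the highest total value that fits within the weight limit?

Check high-value combinations within 26 kg:
- #1+#3+#5: weight 5+4+12=21, value 25+16+25=66
- #1+#3+#6: weight 5+4+12=21, value 25+16+25=66
- #1+#3+#4: weight 5+4+10=19, value 25+16+13=54
- #3+#4+#5: weight 4+10+12=26, value 16+13+25=54
- #3+#4+#6: weight 4+10+12=26, value 16+13+25=54
Best: $66.

$66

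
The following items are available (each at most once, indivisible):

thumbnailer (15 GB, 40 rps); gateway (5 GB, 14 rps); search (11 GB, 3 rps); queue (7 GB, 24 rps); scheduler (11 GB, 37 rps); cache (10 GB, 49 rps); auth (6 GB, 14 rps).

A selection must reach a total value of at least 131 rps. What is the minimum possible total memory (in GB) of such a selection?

Subsets with value ≥ 131, sorted by total memory:
- gateway+queue+scheduler+cache+auth: memory 39, value 138
- thumbnailer+gateway+scheduler+cache: memory 41, value 140
- thumbnailer+scheduler+cache+auth: memory 42, value 140
Minimum memory: 39 GB.

39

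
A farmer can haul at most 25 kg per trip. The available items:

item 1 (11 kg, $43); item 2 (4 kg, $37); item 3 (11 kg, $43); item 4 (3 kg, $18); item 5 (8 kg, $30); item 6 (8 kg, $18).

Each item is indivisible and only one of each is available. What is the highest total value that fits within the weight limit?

Check high-value combinations within 25 kg:
- item 1+item 2+item 5: weight 11+4+8=23, value 43+37+30=110
- item 2+item 3+item 5: weight 4+11+8=23, value 37+43+30=110
- item 1+item 3+item 4: weight 11+11+3=25, value 43+43+18=104
- item 2+item 4+item 5+item 6: weight 4+3+8+8=23, value 37+18+30+18=103
Best: $110.

$110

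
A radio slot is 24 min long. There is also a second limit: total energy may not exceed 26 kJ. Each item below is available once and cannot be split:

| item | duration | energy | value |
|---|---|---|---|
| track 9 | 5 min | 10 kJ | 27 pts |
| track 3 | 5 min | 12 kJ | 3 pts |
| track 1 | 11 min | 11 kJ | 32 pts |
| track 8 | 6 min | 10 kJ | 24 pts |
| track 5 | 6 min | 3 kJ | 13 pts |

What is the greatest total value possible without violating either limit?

Feasible sets respecting both limits:
- track 9+track 1+track 5: duration 22, energy 24, value 72
- track 1+track 8+track 5: duration 23, energy 24, value 69
- track 9+track 8+track 5: duration 17, energy 23, value 64
- track 9+track 1: duration 16, energy 21, value 59
Best: 72 pts.

72 pts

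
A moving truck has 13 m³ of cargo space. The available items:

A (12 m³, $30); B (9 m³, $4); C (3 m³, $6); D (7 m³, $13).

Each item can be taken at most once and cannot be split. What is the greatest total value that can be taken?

$30

Check high-value combinations within 13 m³:
- A: volume 12, value 30
- C+D: volume 3+7=10, value 6+13=19
- D: volume 7, value 13
- B+C: volume 9+3=12, value 4+6=10
- C: volume 3, value 6
Best: $30.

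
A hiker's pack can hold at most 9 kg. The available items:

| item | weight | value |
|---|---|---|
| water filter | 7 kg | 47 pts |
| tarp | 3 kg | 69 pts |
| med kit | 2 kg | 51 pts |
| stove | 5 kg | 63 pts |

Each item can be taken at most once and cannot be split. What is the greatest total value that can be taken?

132 pts

This is a 0/1 knapsack; check combinations near the capacity.
- tarp+stove: weight 3+5=8, value 69+63=132
- tarp+med kit: weight 3+2=5, value 69+51=120
- med kit+stove: weight 2+5=7, value 51+63=114
Best: 132 pts.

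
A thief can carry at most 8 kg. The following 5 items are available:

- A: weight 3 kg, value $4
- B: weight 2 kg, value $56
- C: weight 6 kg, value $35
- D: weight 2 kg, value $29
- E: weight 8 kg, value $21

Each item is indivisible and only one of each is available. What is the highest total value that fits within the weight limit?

$91

This is a 0/1 knapsack; check combinations near the capacity.
- B+C: weight 2+6=8, value 56+35=91
- A+B+D: weight 3+2+2=7, value 4+56+29=89
- B+D: weight 2+2=4, value 56+29=85
- C+D: weight 6+2=8, value 35+29=64
- A+B: weight 3+2=5, value 4+56=60
Best: $91.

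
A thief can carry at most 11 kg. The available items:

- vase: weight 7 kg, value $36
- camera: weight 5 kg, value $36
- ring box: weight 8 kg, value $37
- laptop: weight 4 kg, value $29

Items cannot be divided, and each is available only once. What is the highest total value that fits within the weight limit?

$65

This is a 0/1 knapsack; check combinations near the capacity.
- camera+laptop: weight 5+4=9, value 36+29=65
- vase+laptop: weight 7+4=11, value 36+29=65
- ring box: weight 8, value 37
Best: $65.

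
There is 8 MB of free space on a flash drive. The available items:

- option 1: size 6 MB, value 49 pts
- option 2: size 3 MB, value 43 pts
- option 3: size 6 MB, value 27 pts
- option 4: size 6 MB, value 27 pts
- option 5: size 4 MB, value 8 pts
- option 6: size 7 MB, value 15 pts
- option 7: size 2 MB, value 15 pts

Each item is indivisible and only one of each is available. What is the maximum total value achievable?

Check high-value combinations within 8 MB:
- option 1+option 7: size 6+2=8, value 49+15=64
- option 2+option 7: size 3+2=5, value 43+15=58
- option 2+option 5: size 3+4=7, value 43+8=51
- option 1: size 6, value 49
- option 2: size 3, value 43
Best: 64 pts.

64 pts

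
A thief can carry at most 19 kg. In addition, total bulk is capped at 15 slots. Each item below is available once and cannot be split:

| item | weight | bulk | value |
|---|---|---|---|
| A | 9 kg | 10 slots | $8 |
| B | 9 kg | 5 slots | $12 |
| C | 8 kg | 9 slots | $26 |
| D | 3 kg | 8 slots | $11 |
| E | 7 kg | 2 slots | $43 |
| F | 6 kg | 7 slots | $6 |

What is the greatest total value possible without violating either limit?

$69

Feasible sets respecting both limits:
- C+E: weight 15, bulk 11, value 69
- B+D+E: weight 19, bulk 15, value 66
- B+E: weight 16, bulk 7, value 55
- D+E: weight 10, bulk 10, value 54
Best: $69.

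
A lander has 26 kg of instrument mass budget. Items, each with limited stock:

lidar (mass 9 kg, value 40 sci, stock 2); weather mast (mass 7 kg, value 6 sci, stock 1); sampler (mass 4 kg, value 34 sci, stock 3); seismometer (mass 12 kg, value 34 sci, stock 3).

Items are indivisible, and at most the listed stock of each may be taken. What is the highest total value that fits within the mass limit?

Top feasible selections:
- 2×lidar + 2×sampler: mass 26, value 148
- 1×lidar + 3×sampler: mass 21, value 142
- 3×sampler + 1×seismometer: mass 24, value 136
Best: 148 sci.

148 sci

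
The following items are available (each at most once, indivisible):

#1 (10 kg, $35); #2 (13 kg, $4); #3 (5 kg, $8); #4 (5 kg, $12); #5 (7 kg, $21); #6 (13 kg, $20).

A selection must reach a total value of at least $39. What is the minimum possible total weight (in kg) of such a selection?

15

Subsets with value ≥ 39, sorted by total weight:
- #1+#4: weight 15, value 47
- #1+#3: weight 15, value 43
- #1+#5: weight 17, value 56
- #3+#4+#5: weight 17, value 41
Minimum weight: 15 kg.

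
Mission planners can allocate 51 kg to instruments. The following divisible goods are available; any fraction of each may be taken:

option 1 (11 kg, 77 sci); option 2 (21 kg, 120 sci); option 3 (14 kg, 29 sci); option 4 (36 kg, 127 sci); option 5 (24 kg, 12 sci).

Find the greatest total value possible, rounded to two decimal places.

264.03

Take in order of value per unit:
- option 1 (77/11 per unit): all 11 → value 77, running total 77.00
- option 2 (120/21 per unit): all 21 → value 120, running total 197.00
- option 4 (127/36 per unit): 19 of 36 → value 19×127/36 = 67.0278, running total 264.03
Total 264.03.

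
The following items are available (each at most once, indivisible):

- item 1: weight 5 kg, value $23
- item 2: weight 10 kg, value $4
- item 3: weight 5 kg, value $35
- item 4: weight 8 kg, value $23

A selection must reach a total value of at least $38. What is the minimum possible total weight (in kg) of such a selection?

Subsets with value ≥ 38, sorted by total weight:
- item 1+item 3: weight 10, value 58
- item 3+item 4: weight 13, value 58
Minimum weight: 10 kg.

10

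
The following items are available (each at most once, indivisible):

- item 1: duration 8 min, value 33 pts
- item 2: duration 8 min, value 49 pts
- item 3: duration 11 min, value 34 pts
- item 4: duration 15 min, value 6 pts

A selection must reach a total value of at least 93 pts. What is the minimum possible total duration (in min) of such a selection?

Subsets with value ≥ 93, sorted by total duration:
- item 1+item 2+item 3: duration 27, value 116
- item 1+item 2+item 3+item 4: duration 42, value 122
Minimum duration: 27 min.

27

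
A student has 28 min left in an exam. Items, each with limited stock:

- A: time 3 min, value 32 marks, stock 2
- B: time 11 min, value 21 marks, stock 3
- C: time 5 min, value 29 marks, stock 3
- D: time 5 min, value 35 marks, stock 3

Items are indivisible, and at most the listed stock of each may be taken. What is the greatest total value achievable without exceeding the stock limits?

198 marks

Best selections within time 28 and stock limits:
- 2×A + 1×C + 3×D: time 26, value 198
- 1×A + 2×C + 3×D: time 28, value 195
Best: 198 marks.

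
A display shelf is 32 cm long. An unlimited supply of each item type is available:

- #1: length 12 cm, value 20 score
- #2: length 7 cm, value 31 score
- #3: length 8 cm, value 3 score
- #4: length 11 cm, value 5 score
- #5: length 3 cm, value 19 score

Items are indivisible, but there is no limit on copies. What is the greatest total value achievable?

190 score

Best value-per-unit is #5 at 19/3, and filling with it alone uses length 10×3=30. No mix of the others beats 10×19 = 190.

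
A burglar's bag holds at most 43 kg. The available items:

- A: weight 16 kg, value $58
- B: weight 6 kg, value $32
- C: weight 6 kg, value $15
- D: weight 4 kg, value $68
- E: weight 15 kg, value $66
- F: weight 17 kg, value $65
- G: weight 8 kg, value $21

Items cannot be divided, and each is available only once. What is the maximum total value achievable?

Check high-value combinations within 43 kg:
- B+D+E+F: weight 6+4+15+17=42, value 32+68+66+65=231
- A+B+D+E: weight 16+6+4+15=41, value 58+32+68+66=224
- A+B+D+F: weight 16+6+4+17=43, value 58+32+68+65=223
- C+D+E+F: weight 6+4+15+17=42, value 15+68+66+65=214
Best: $231.

$231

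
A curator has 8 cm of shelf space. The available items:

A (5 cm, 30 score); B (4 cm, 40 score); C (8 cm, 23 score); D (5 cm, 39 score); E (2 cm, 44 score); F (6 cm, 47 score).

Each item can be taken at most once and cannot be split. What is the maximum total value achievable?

91 score

Check high-value combinations within 8 cm:
- E+F: length 2+6=8, value 44+47=91
- B+E: length 4+2=6, value 40+44=84
- D+E: length 5+2=7, value 39+44=83
- A+E: length 5+2=7, value 30+44=74
- F: length 6, value 47
Best: 91 score.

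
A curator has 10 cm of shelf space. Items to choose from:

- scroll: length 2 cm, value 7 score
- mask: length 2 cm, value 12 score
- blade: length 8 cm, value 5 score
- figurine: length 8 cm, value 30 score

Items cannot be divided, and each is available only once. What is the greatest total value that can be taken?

This is a 0/1 knapsack; check combinations near the capacity.
- mask+figurine: length 2+8=10, value 12+30=42
- scroll+figurine: length 2+8=10, value 7+30=37
- figurine: length 8, value 30
Best: 42 score.

42 score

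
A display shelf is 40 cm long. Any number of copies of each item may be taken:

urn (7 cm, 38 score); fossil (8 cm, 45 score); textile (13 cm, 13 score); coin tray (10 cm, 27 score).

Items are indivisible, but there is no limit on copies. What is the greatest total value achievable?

225 score

Best value-per-unit is fossil at 45/8, and filling with it alone uses length 5×8=40. No mix of the others beats 5×45 = 225.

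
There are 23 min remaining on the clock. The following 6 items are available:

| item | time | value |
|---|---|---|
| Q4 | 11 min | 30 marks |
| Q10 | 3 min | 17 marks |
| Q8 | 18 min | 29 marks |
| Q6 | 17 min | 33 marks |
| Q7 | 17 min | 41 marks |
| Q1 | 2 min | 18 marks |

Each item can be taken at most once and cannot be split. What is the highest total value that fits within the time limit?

76 marks

Check high-value combinations within 23 min:
- Q10+Q7+Q1: time 3+17+2=22, value 17+41+18=76
- Q10+Q6+Q1: time 3+17+2=22, value 17+33+18=68
- Q4+Q10+Q1: time 11+3+2=16, value 30+17+18=65
Best: 76 marks.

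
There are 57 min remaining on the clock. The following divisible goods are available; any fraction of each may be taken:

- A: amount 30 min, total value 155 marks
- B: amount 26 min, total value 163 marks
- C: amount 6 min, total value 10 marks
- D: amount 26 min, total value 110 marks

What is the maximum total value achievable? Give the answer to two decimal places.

Take in order of value per unit:
- B (163/26 per unit): all 26 → value 163, running total 163.00
- A (155/30 per unit): all 30 → value 155, running total 318.00
- D (110/26 per unit): 1 of 26 → value 1×110/26 = 4.2308, running total 322.23
Total 322.23.

322.23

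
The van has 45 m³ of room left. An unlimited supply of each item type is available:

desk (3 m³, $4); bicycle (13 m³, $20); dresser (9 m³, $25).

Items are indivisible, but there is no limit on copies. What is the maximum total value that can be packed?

$125

Best value-per-unit is dresser at 25/9, and filling with it alone uses volume 5×9=45. No mix of the others beats 5×25 = 125.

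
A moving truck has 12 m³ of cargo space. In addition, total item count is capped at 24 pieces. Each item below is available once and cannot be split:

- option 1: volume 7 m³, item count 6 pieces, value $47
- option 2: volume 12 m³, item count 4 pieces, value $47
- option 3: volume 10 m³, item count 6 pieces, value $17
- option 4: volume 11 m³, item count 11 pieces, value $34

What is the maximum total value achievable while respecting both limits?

$47

Feasible sets respecting both limits:
- option 1: volume 7, item count 6, value 47
- option 2: volume 12, item count 4, value 47
- option 4: volume 11, item count 11, value 34
Best: $47.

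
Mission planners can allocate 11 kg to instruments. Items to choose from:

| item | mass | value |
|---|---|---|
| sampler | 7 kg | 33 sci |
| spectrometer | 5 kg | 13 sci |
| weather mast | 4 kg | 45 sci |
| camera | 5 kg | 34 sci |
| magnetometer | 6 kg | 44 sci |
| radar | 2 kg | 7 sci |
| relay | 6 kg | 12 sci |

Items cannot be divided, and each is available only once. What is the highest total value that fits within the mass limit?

89 sci

Check high-value combinations within 11 kg:
- weather mast+magnetometer: mass 4+6=10, value 45+44=89
- weather mast+camera+radar: mass 4+5+2=11, value 45+34+7=86
- weather mast+camera: mass 4+5=9, value 45+34=79
- sampler+weather mast: mass 7+4=11, value 33+45=78
Best: 89 sci.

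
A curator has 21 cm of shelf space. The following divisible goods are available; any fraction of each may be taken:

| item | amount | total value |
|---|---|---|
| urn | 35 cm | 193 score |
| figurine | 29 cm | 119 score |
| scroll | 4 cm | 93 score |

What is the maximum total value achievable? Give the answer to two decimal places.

186.74

Take in order of value per unit:
- scroll (93/4 per unit): all 4 → value 93, running total 93.00
- urn (193/35 per unit): 17 of 35 → value 17×193/35 = 93.7429, running total 186.74
Total 186.74.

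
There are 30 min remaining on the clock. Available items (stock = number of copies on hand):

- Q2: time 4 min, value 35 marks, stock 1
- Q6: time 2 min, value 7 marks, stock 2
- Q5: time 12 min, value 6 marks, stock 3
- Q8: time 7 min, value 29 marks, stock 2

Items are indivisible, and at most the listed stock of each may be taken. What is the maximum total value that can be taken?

107 marks

Best selections within time 30 and stock limits:
- 1×Q2 + 2×Q6 + 2×Q8: time 22, value 107
- 1×Q2 + 1×Q6 + 2×Q8: time 20, value 100
- 1×Q2 + 1×Q5 + 2×Q8: time 30, value 99
Best: 107 marks.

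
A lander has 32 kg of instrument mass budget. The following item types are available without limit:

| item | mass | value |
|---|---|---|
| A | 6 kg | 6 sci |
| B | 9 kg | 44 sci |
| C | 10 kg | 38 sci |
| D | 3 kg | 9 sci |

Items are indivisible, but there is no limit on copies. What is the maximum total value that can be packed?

141 sci

Best value-per-unit is B at 44/9; filling with it alone gives 3×44 = 132.
Optimal mix: 3×B + 1×D → mass 30, value 141.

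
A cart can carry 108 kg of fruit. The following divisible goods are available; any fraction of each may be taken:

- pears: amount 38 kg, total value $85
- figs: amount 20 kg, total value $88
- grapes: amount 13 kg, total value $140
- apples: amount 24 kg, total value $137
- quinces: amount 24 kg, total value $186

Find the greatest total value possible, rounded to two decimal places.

611.39

Take in order of value per unit:
- grapes (140/13 per unit): all 13 → value 140, running total 140.00
- quinces (186/24 per unit): all 24 → value 186, running total 326.00
- apples (137/24 per unit): all 24 → value 137, running total 463.00
- figs (88/20 per unit): all 20 → value 88, running total 551.00
- pears (85/38 per unit): 27 of 38 → value 27×85/38 = 60.3947, running total 611.39
Total 611.39.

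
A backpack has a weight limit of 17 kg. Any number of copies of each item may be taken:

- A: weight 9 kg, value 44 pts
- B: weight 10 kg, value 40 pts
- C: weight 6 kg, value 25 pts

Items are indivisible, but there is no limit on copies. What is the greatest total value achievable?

69 pts

Best value-per-unit is A at 44/9; filling with it alone gives 1×44 = 44.
Optimal mix: 1×A + 1×C → weight 15, value 69.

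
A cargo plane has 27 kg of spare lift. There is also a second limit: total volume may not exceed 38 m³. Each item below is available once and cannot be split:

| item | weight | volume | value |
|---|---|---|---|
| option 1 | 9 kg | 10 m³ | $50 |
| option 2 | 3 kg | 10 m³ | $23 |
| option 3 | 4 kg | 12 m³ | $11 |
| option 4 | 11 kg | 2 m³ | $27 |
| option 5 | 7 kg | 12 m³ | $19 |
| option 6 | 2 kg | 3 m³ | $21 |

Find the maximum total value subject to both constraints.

Feasible sets respecting both limits:
- option 1+option 2+option 4+option 6: weight 25, volume 25, value 121
- option 1+option 2+option 5+option 6: weight 21, volume 35, value 113
- option 1+option 2+option 3+option 4: weight 27, volume 34, value 111
- option 1+option 3+option 4+option 6: weight 26, volume 27, value 109
Best: $121.

$121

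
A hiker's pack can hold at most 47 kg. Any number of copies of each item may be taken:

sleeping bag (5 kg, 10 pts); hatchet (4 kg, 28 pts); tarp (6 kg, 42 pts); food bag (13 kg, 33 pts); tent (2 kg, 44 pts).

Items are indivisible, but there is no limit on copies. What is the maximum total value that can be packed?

Best value-per-unit is tent at 44/2, and filling with it alone uses weight 23×2=46. No mix of the others beats 23×44 = 1012.

1012 pts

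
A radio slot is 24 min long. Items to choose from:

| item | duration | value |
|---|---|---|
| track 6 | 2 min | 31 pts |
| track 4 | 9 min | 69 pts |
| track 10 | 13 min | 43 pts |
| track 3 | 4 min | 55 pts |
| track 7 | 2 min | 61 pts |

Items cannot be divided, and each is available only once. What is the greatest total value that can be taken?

Check high-value combinations within 24 min:
- track 6+track 4+track 3+track 7: duration 2+9+4+2=17, value 31+69+55+61=216
- track 6+track 10+track 3+track 7: duration 2+13+4+2=21, value 31+43+55+61=190
- track 4+track 3+track 7: duration 9+4+2=15, value 69+55+61=185
- track 4+track 10+track 7: duration 9+13+2=24, value 69+43+61=173
Best: 216 pts.

216 pts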